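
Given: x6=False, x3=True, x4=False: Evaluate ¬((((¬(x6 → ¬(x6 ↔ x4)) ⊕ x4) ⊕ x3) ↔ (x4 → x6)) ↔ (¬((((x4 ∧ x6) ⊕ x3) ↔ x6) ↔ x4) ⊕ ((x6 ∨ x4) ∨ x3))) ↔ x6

x6 ↔ x4 = False ↔ False = True
¬(x6 ↔ x4) = ¬True = False
x6 → ¬(x6 ↔ x4) = False → False = True
¬(x6 → ¬(x6 ↔ x4)) = ¬True = False
¬(x6 → ¬(x6 ↔ x4)) ⊕ x4 = False ⊕ False = False
(¬(x6 → ¬(x6 ↔ x4)) ⊕ x4) ⊕ x3 = False ⊕ True = True
x4 → x6 = False → False = True
((¬(x6 → ¬(x6 ↔ x4)) ⊕ x4) ⊕ x3) ↔ (x4 → x6) = True ↔ True = True
x4 ∧ x6 = False ∧ False = False
(x4 ∧ x6) ⊕ x3 = False ⊕ True = True
((x4 ∧ x6) ⊕ x3) ↔ x6 = True ↔ False = False
(((x4 ∧ x6) ⊕ x3) ↔ x6) ↔ x4 = False ↔ False = True
¬((((x4 ∧ x6) ⊕ x3) ↔ x6) ↔ x4) = ¬True = False
x6 ∨ x4 = False ∨ False = False
(x6 ∨ x4) ∨ x3 = False ∨ True = True
¬((((x4 ∧ x6) ⊕ x3) ↔ x6) ↔ x4) ⊕ ((x6 ∨ x4) ∨ x3) = False ⊕ True = True
(((¬(x6 → ¬(x6 ↔ x4)) ⊕ x4) ⊕ x3) ↔ (x4 → x6)) ↔ (¬((((x4 ∧ x6) ⊕ x3) ↔ x6) ↔ x4) ⊕ ((x6 ∨ x4) ∨ x3)) = True ↔ True = True
¬((((¬(x6 → ¬(x6 ↔ x4)) ⊕ x4) ⊕ x3) ↔ (x4 → x6)) ↔ (¬((((x4 ∧ x6) ⊕ x3) ↔ x6) ↔ x4) ⊕ ((x6 ∨ x4) ∨ x3))) = ¬True = False
¬((((¬(x6 → ¬(x6 ↔ x4)) ⊕ x4) ⊕ x3) ↔ (x4 → x6)) ↔ (¬((((x4 ∧ x6) ⊕ x3) ↔ x6) ↔ x4) ⊕ ((x6 ∨ x4) ∨ x3))) ↔ x6 = False ↔ False = True

True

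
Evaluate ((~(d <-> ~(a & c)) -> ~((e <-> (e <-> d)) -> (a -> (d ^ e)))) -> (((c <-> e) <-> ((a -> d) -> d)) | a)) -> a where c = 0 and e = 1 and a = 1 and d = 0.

a & c = 1 & 0 = 0
~(a & c) = ~0 = 1
d <-> ~(a & c) = 0 <-> 1 = 0
~(d <-> ~(a & c)) = ~0 = 1
e <-> d = 1 <-> 0 = 0
e <-> (e <-> d) = 1 <-> 0 = 0
d ^ e = 0 ^ 1 = 1
a -> (d ^ e) = 1 -> 1 = 1
(e <-> (e <-> d)) -> (a -> (d ^ e)) = 0 -> 1 = 1
~((e <-> (e <-> d)) -> (a -> (d ^ e))) = ~1 = 0
~(d <-> ~(a & c)) -> ~((e <-> (e <-> d)) -> (a -> (d ^ e))) = 1 -> 0 = 0
c <-> e = 0 <-> 1 = 0
a -> d = 1 -> 0 = 0
(a -> d) -> d = 0 -> 0 = 1
(c <-> e) <-> ((a -> d) -> d) = 0 <-> 1 = 0
((c <-> e) <-> ((a -> d) -> d)) | a = 0 | 1 = 1
(~(d <-> ~(a & c)) -> ~((e <-> (e <-> d)) -> (a -> (d ^ e)))) -> (((c <-> e) <-> ((a -> d) -> d)) | a) = 0 -> 1 = 1
((~(d <-> ~(a & c)) -> ~((e <-> (e <-> d)) -> (a -> (d ^ e)))) -> (((c <-> e) <-> ((a -> d) -> d)) | a)) -> a = 1 -> 1 = 1

1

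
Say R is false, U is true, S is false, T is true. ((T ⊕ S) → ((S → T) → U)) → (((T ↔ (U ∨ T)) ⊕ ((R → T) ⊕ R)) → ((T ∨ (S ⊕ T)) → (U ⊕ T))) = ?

Substituting R=False, U=True, S=False, T=True:
T ⊕ S = True ⊕ False = True
S → T = False → True = True
(S → T) → U = True → True = True
(T ⊕ S) → ((S → T) → U) = True → True = True
U ∨ T = True ∨ True = True
T ↔ (U ∨ T) = True ↔ True = True
R → T = False → True = True
(R → T) ⊕ R = True ⊕ False = True
(T ↔ (U ∨ T)) ⊕ ((R → T) ⊕ R) = True ⊕ True = False
S ⊕ T = False ⊕ True = True
T ∨ (S ⊕ T) = True ∨ True = True
U ⊕ T = True ⊕ True = False
(T ∨ (S ⊕ T)) → (U ⊕ T) = True → False = False
((T ↔ (U ∨ T)) ⊕ ((R → T) ⊕ R)) → ((T ∨ (S ⊕ T)) → (U ⊕ T)) = False → False = True
((T ⊕ S) → ((S → T) → U)) → (((T ↔ (U ∨ T)) ⊕ ((R → T) ⊕ R)) → ((T ∨ (S ⊕ T)) → (U ⊕ T))) = True → True = True

True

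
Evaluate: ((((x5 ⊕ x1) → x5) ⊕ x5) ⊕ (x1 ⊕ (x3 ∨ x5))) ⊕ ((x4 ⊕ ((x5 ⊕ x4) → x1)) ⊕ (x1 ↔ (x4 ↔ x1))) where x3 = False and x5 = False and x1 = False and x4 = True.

Substituting x3=False, x5=False, x1=False, x4=True:
x5 ⊕ x1 = False ⊕ False = False
(x5 ⊕ x1) → x5 = False → False = True
((x5 ⊕ x1) → x5) ⊕ x5 = True ⊕ False = True
x3 ∨ x5 = False ∨ False = False
x1 ⊕ (x3 ∨ x5) = False ⊕ False = False
(((x5 ⊕ x1) → x5) ⊕ x5) ⊕ (x1 ⊕ (x3 ∨ x5)) = True ⊕ False = True
x5 ⊕ x4 = False ⊕ True = True
(x5 ⊕ x4) → x1 = True → False = False
x4 ⊕ ((x5 ⊕ x4) → x1) = True ⊕ False = True
x4 ↔ x1 = True ↔ False = False
x1 ↔ (x4 ↔ x1) = False ↔ False = True
(x4 ⊕ ((x5 ⊕ x4) → x1)) ⊕ (x1 ↔ (x4 ↔ x1)) = True ⊕ True = False
((((x5 ⊕ x1) → x5) ⊕ x5) ⊕ (x1 ⊕ (x3 ∨ x5))) ⊕ ((x4 ⊕ ((x5 ⊕ x4) → x1)) ⊕ (x1 ↔ (x4 ↔ x1))) = True ⊕ False = True

True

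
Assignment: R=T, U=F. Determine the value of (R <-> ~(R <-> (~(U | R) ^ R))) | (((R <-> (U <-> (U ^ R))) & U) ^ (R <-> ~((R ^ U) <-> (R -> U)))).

U | R = F | T = T
~(U | R) = ~T = F
~(U | R) ^ R = F ^ T = T
R <-> (~(U | R) ^ R) = T <-> T = T
~(R <-> (~(U | R) ^ R)) = ~T = F
R <-> ~(R <-> (~(U | R) ^ R)) = T <-> F = F
U ^ R = F ^ T = T
U <-> (U ^ R) = F <-> T = F
R <-> (U <-> (U ^ R)) = T <-> F = F
(R <-> (U <-> (U ^ R))) & U = F & F = F
R ^ U = T ^ F = T
R -> U = T -> F = F
(R ^ U) <-> (R -> U) = T <-> F = F
~((R ^ U) <-> (R -> U)) = ~F = T
R <-> ~((R ^ U) <-> (R -> U)) = T <-> T = T
((R <-> (U <-> (U ^ R))) & U) ^ (R <-> ~((R ^ U) <-> (R -> U))) = F ^ T = T
(R <-> ~(R <-> (~(U | R) ^ R))) | (((R <-> (U <-> (U ^ R))) & U) ^ (R <-> ~((R ^ U) <-> (R -> U)))) = F | T = T

T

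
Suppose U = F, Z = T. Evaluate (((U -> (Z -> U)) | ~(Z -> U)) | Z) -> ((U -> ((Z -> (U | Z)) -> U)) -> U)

Z -> U = T -> F = F
U -> (Z -> U) = F -> F = T
Z -> U = T -> F = F
~(Z -> U) = ~F = T
(U -> (Z -> U)) | ~(Z -> U) = T | T = T
((U -> (Z -> U)) | ~(Z -> U)) | Z = T | T = T
U | Z = F | T = T
Z -> (U | Z) = T -> T = T
(Z -> (U | Z)) -> U = T -> F = F
U -> ((Z -> (U | Z)) -> U) = F -> F = T
(U -> ((Z -> (U | Z)) -> U)) -> U = T -> F = F
(((U -> (Z -> U)) | ~(Z -> U)) | Z) -> ((U -> ((Z -> (U | Z)) -> U)) -> U) = T -> F = F

F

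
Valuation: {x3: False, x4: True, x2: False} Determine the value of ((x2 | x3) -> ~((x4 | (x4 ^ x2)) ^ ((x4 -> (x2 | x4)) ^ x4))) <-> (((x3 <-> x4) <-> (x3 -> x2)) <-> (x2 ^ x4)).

False

x2 | x3 = False | False = False
x4 ^ x2 = True ^ False = True
x4 | (x4 ^ x2) = True | True = True
x2 | x4 = False | True = True
x4 -> (x2 | x4) = True -> True = True
(x4 -> (x2 | x4)) ^ x4 = True ^ True = False
(x4 | (x4 ^ x2)) ^ ((x4 -> (x2 | x4)) ^ x4) = True ^ False = True
~((x4 | (x4 ^ x2)) ^ ((x4 -> (x2 | x4)) ^ x4)) = ~True = False
(x2 | x3) -> ~((x4 | (x4 ^ x2)) ^ ((x4 -> (x2 | x4)) ^ x4)) = False -> False = True
x3 <-> x4 = False <-> True = False
x3 -> x2 = False -> False = True
(x3 <-> x4) <-> (x3 -> x2) = False <-> True = False
x2 ^ x4 = False ^ True = True
((x3 <-> x4) <-> (x3 -> x2)) <-> (x2 ^ x4) = False <-> True = False
((x2 | x3) -> ~((x4 | (x4 ^ x2)) ^ ((x4 -> (x2 | x4)) ^ x4))) <-> (((x3 <-> x4) <-> (x3 -> x2)) <-> (x2 ^ x4)) = True <-> False = False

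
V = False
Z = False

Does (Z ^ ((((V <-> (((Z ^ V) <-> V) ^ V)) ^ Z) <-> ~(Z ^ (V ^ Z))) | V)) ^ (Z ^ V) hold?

Z ^ V = False ^ False = False
(Z ^ V) <-> V = False <-> False = True
((Z ^ V) <-> V) ^ V = True ^ False = True
V <-> (((Z ^ V) <-> V) ^ V) = False <-> True = False
(V <-> (((Z ^ V) <-> V) ^ V)) ^ Z = False ^ False = False
V ^ Z = False ^ False = False
Z ^ (V ^ Z) = False ^ False = False
~(Z ^ (V ^ Z)) = ~False = True
((V <-> (((Z ^ V) <-> V) ^ V)) ^ Z) <-> ~(Z ^ (V ^ Z)) = False <-> True = False
(((V <-> (((Z ^ V) <-> V) ^ V)) ^ Z) <-> ~(Z ^ (V ^ Z))) | V = False | False = False
Z ^ ((((V <-> (((Z ^ V) <-> V) ^ V)) ^ Z) <-> ~(Z ^ (V ^ Z))) | V) = False ^ False = False
Z ^ V = False ^ False = False
(Z ^ ((((V <-> (((Z ^ V) <-> V) ^ V)) ^ Z) <-> ~(Z ^ (V ^ Z))) | V)) ^ (Z ^ V) = False ^ False = False

False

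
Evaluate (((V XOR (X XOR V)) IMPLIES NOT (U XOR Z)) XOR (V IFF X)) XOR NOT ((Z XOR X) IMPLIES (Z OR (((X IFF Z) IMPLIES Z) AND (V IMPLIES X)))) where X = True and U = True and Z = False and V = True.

X XOR V = True XOR True = False
V XOR (X XOR V) = True XOR False = True
U XOR Z = True XOR False = True
NOT (U XOR Z) = NOT True = False
(V XOR (X XOR V)) IMPLIES NOT (U XOR Z) = True IMPLIES False = False
V IFF X = True IFF True = True
((V XOR (X XOR V)) IMPLIES NOT (U XOR Z)) XOR (V IFF X) = False XOR True = True
Z XOR X = False XOR True = True
X IFF Z = True IFF False = False
(X IFF Z) IMPLIES Z = False IMPLIES False = True
V IMPLIES X = True IMPLIES True = True
((X IFF Z) IMPLIES Z) AND (V IMPLIES X) = True AND True = True
Z OR (((X IFF Z) IMPLIES Z) AND (V IMPLIES X)) = False OR True = True
(Z XOR X) IMPLIES (Z OR (((X IFF Z) IMPLIES Z) AND (V IMPLIES X))) = True IMPLIES True = True
NOT ((Z XOR X) IMPLIES (Z OR (((X IFF Z) IMPLIES Z) AND (V IMPLIES X)))) = NOT True = False
(((V XOR (X XOR V)) IMPLIES NOT (U XOR Z)) XOR (V IFF X)) XOR NOT ((Z XOR X) IMPLIES (Z OR (((X IFF Z) IMPLIES Z) AND (V IMPLIES X)))) = True XOR False = True

True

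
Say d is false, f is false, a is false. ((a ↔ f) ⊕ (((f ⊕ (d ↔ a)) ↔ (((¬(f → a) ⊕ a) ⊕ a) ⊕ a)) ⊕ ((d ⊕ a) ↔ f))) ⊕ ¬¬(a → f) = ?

T

a ↔ f = F ↔ F = T
d ↔ a = F ↔ F = T
f ⊕ (d ↔ a) = F ⊕ T = T
f → a = F → F = T
¬(f → a) = ¬T = F
¬(f → a) ⊕ a = F ⊕ F = F
(¬(f → a) ⊕ a) ⊕ a = F ⊕ F = F
((¬(f → a) ⊕ a) ⊕ a) ⊕ a = F ⊕ F = F
(f ⊕ (d ↔ a)) ↔ (((¬(f → a) ⊕ a) ⊕ a) ⊕ a) = T ↔ F = F
d ⊕ a = F ⊕ F = F
(d ⊕ a) ↔ f = F ↔ F = T
((f ⊕ (d ↔ a)) ↔ (((¬(f → a) ⊕ a) ⊕ a) ⊕ a)) ⊕ ((d ⊕ a) ↔ f) = F ⊕ T = T
(a ↔ f) ⊕ (((f ⊕ (d ↔ a)) ↔ (((¬(f → a) ⊕ a) ⊕ a) ⊕ a)) ⊕ ((d ⊕ a) ↔ f)) = T ⊕ T = F
a → f = F → F = T
¬(a → f) = ¬T = F
¬¬(a → f) = ¬F = T
((a ↔ f) ⊕ (((f ⊕ (d ↔ a)) ↔ (((¬(f → a) ⊕ a) ⊕ a) ⊕ a)) ⊕ ((d ⊕ a) ↔ f))) ⊕ ¬¬(a → f) = F ⊕ T = T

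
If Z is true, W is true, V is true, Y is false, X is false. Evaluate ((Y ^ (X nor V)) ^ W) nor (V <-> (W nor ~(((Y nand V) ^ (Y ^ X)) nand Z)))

X nor V = 0 nor 1 = 0
Y ^ (X nor V) = 0 ^ 0 = 0
(Y ^ (X nor V)) ^ W = 0 ^ 1 = 1
Y nand V = 0 nand 1 = 1
Y ^ X = 0 ^ 0 = 0
(Y nand V) ^ (Y ^ X) = 1 ^ 0 = 1
((Y nand V) ^ (Y ^ X)) nand Z = 1 nand 1 = 0
~(((Y nand V) ^ (Y ^ X)) nand Z) = ~0 = 1
W nor ~(((Y nand V) ^ (Y ^ X)) nand Z) = 1 nor 1 = 0
V <-> (W nor ~(((Y nand V) ^ (Y ^ X)) nand Z)) = 1 <-> 0 = 0
((Y ^ (X nor V)) ^ W) nor (V <-> (W nor ~(((Y nand V) ^ (Y ^ X)) nand Z))) = 1 nor 0 = 0

0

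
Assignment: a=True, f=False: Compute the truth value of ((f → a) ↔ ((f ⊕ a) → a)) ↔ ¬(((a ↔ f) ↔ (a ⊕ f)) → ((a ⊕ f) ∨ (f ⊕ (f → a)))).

False

Substituting a=True, f=False:
f → a = False → True = True
f ⊕ a = False ⊕ True = True
(f ⊕ a) → a = True → True = True
(f → a) ↔ ((f ⊕ a) → a) = True ↔ True = True
a ↔ f = True ↔ False = False
a ⊕ f = True ⊕ False = True
(a ↔ f) ↔ (a ⊕ f) = False ↔ True = False
a ⊕ f = True ⊕ False = True
f → a = False → True = True
f ⊕ (f → a) = False ⊕ True = True
(a ⊕ f) ∨ (f ⊕ (f → a)) = True ∨ True = True
((a ↔ f) ↔ (a ⊕ f)) → ((a ⊕ f) ∨ (f ⊕ (f → a))) = False → True = True
¬(((a ↔ f) ↔ (a ⊕ f)) → ((a ⊕ f) ∨ (f ⊕ (f → a)))) = ¬True = False
((f → a) ↔ ((f ⊕ a) → a)) ↔ ¬(((a ↔ f) ↔ (a ⊕ f)) → ((a ⊕ f) ∨ (f ⊕ (f → a)))) = True ↔ False = False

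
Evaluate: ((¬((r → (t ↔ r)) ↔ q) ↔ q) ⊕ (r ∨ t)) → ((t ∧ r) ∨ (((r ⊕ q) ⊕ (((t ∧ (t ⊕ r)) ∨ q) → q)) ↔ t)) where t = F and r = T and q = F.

T

t ↔ r = F ↔ T = F
r → (t ↔ r) = T → F = F
(r → (t ↔ r)) ↔ q = F ↔ F = T
¬((r → (t ↔ r)) ↔ q) = ¬T = F
¬((r → (t ↔ r)) ↔ q) ↔ q = F ↔ F = T
r ∨ t = T ∨ F = T
(¬((r → (t ↔ r)) ↔ q) ↔ q) ⊕ (r ∨ t) = T ⊕ T = F
t ∧ r = F ∧ T = F
r ⊕ q = T ⊕ F = T
t ⊕ r = F ⊕ T = T
t ∧ (t ⊕ r) = F ∧ T = F
(t ∧ (t ⊕ r)) ∨ q = F ∨ F = F
((t ∧ (t ⊕ r)) ∨ q) → q = F → F = T
(r ⊕ q) ⊕ (((t ∧ (t ⊕ r)) ∨ q) → q) = T ⊕ T = F
((r ⊕ q) ⊕ (((t ∧ (t ⊕ r)) ∨ q) → q)) ↔ t = F ↔ F = T
(t ∧ r) ∨ (((r ⊕ q) ⊕ (((t ∧ (t ⊕ r)) ∨ q) → q)) ↔ t) = F ∨ T = T
((¬((r → (t ↔ r)) ↔ q) ↔ q) ⊕ (r ∨ t)) → ((t ∧ r) ∨ (((r ⊕ q) ⊕ (((t ∧ (t ⊕ r)) ∨ q) → q)) ↔ t)) = F → T = T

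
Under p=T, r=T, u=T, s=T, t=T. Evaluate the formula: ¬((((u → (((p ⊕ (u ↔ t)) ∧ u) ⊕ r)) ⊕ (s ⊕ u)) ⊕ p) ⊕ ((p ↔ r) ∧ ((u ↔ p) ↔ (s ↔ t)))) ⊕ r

T

u ↔ t = T ↔ T = T
p ⊕ (u ↔ t) = T ⊕ T = F
(p ⊕ (u ↔ t)) ∧ u = F ∧ T = F
((p ⊕ (u ↔ t)) ∧ u) ⊕ r = F ⊕ T = T
u → (((p ⊕ (u ↔ t)) ∧ u) ⊕ r) = T → T = T
s ⊕ u = T ⊕ T = F
(u → (((p ⊕ (u ↔ t)) ∧ u) ⊕ r)) ⊕ (s ⊕ u) = T ⊕ F = T
((u → (((p ⊕ (u ↔ t)) ∧ u) ⊕ r)) ⊕ (s ⊕ u)) ⊕ p = T ⊕ T = F
p ↔ r = T ↔ T = T
u ↔ p = T ↔ T = T
s ↔ t = T ↔ T = T
(u ↔ p) ↔ (s ↔ t) = T ↔ T = T
(p ↔ r) ∧ ((u ↔ p) ↔ (s ↔ t)) = T ∧ T = T
(((u → (((p ⊕ (u ↔ t)) ∧ u) ⊕ r)) ⊕ (s ⊕ u)) ⊕ p) ⊕ ((p ↔ r) ∧ ((u ↔ p) ↔ (s ↔ t))) = F ⊕ T = T
¬((((u → (((p ⊕ (u ↔ t)) ∧ u) ⊕ r)) ⊕ (s ⊕ u)) ⊕ p) ⊕ ((p ↔ r) ∧ ((u ↔ p) ↔ (s ↔ t)))) = ¬T = F
¬((((u → (((p ⊕ (u ↔ t)) ∧ u) ⊕ r)) ⊕ (s ⊕ u)) ⊕ p) ⊕ ((p ↔ r) ∧ ((u ↔ p) ↔ (s ↔ t)))) ⊕ r = F ⊕ T = T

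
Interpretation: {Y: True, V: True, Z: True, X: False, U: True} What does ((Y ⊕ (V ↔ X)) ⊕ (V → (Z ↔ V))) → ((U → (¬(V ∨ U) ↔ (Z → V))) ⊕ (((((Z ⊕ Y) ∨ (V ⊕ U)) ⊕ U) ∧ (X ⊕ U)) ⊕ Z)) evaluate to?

V ↔ X = True ↔ False = False
Y ⊕ (V ↔ X) = True ⊕ False = True
Z ↔ V = True ↔ True = True
V → (Z ↔ V) = True → True = True
(Y ⊕ (V ↔ X)) ⊕ (V → (Z ↔ V)) = True ⊕ True = False
V ∨ U = True ∨ True = True
¬(V ∨ U) = ¬True = False
Z → V = True → True = True
¬(V ∨ U) ↔ (Z → V) = False ↔ True = False
U → (¬(V ∨ U) ↔ (Z → V)) = True → False = False
Z ⊕ Y = True ⊕ True = False
V ⊕ U = True ⊕ True = False
(Z ⊕ Y) ∨ (V ⊕ U) = False ∨ False = False
((Z ⊕ Y) ∨ (V ⊕ U)) ⊕ U = False ⊕ True = True
X ⊕ U = False ⊕ True = True
(((Z ⊕ Y) ∨ (V ⊕ U)) ⊕ U) ∧ (X ⊕ U) = True ∧ True = True
((((Z ⊕ Y) ∨ (V ⊕ U)) ⊕ U) ∧ (X ⊕ U)) ⊕ Z = True ⊕ True = False
(U → (¬(V ∨ U) ↔ (Z → V))) ⊕ (((((Z ⊕ Y) ∨ (V ⊕ U)) ⊕ U) ∧ (X ⊕ U)) ⊕ Z) = False ⊕ False = False
((Y ⊕ (V ↔ X)) ⊕ (V → (Z ↔ V))) → ((U → (¬(V ∨ U) ↔ (Z → V))) ⊕ (((((Z ⊕ Y) ∨ (V ⊕ U)) ⊕ U) ∧ (X ⊕ U)) ⊕ Z)) = False → False = True

True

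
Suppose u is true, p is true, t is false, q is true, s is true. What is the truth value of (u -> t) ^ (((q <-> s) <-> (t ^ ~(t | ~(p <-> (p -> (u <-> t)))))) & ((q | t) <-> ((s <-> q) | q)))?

Substituting u=True, p=True, t=False, q=True, s=True:
u -> t = True -> False = False
q <-> s = True <-> True = True
u <-> t = True <-> False = False
p -> (u <-> t) = True -> False = False
p <-> (p -> (u <-> t)) = True <-> False = False
~(p <-> (p -> (u <-> t))) = ~False = True
t | ~(p <-> (p -> (u <-> t))) = False | True = True
~(t | ~(p <-> (p -> (u <-> t)))) = ~True = False
t ^ ~(t | ~(p <-> (p -> (u <-> t)))) = False ^ False = False
(q <-> s) <-> (t ^ ~(t | ~(p <-> (p -> (u <-> t))))) = True <-> False = False
q | t = True | False = True
s <-> q = True <-> True = True
(s <-> q) | q = True | True = True
(q | t) <-> ((s <-> q) | q) = True <-> True = True
((q <-> s) <-> (t ^ ~(t | ~(p <-> (p -> (u <-> t)))))) & ((q | t) <-> ((s <-> q) | q)) = False & True = False
(u -> t) ^ (((q <-> s) <-> (t ^ ~(t | ~(p <-> (p -> (u <-> t)))))) & ((q | t) <-> ((s <-> q) | q))) = False ^ False = False

False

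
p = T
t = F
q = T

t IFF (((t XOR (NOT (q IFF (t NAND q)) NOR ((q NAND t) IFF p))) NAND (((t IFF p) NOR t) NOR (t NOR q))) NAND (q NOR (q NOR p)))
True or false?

t NAND q = F NAND T = T
q IFF (t NAND q) = T IFF T = T
NOT (q IFF (t NAND q)) = NOT T = F
q NAND t = T NAND F = T
(q NAND t) IFF p = T IFF T = T
NOT (q IFF (t NAND q)) NOR ((q NAND t) IFF p) = F NOR T = F
t XOR (NOT (q IFF (t NAND q)) NOR ((q NAND t) IFF p)) = F XOR F = F
t IFF p = F IFF T = F
(t IFF p) NOR t = F NOR F = T
t NOR q = F NOR T = F
((t IFF p) NOR t) NOR (t NOR q) = T NOR F = F
(t XOR (NOT (q IFF (t NAND q)) NOR ((q NAND t) IFF p))) NAND (((t IFF p) NOR t) NOR (t NOR q)) = F NAND F = T
q NOR p = T NOR T = F
q NOR (q NOR p) = T NOR F = F
((t XOR (NOT (q IFF (t NAND q)) NOR ((q NAND t) IFF p))) NAND (((t IFF p) NOR t) NOR (t NOR q))) NAND (q NOR (q NOR p)) = T NAND F = T
t IFF (((t XOR (NOT (q IFF (t NAND q)) NOR ((q NAND t) IFF p))) NAND (((t IFF p) NOR t) NOR (t NOR q))) NAND (q NOR (q NOR p))) = F IFF T = F

F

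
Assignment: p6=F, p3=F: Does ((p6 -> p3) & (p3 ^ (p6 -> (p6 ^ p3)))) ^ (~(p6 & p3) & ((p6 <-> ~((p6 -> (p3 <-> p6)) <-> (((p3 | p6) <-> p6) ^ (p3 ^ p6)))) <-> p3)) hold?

T

p6 -> p3 = F -> F = T
p6 ^ p3 = F ^ F = F
p6 -> (p6 ^ p3) = F -> F = T
p3 ^ (p6 -> (p6 ^ p3)) = F ^ T = T
(p6 -> p3) & (p3 ^ (p6 -> (p6 ^ p3))) = T & T = T
p6 & p3 = F & F = F
~(p6 & p3) = ~F = T
p3 <-> p6 = F <-> F = T
p6 -> (p3 <-> p6) = F -> T = T
p3 | p6 = F | F = F
(p3 | p6) <-> p6 = F <-> F = T
p3 ^ p6 = F ^ F = F
((p3 | p6) <-> p6) ^ (p3 ^ p6) = T ^ F = T
(p6 -> (p3 <-> p6)) <-> (((p3 | p6) <-> p6) ^ (p3 ^ p6)) = T <-> T = T
~((p6 -> (p3 <-> p6)) <-> (((p3 | p6) <-> p6) ^ (p3 ^ p6))) = ~T = F
p6 <-> ~((p6 -> (p3 <-> p6)) <-> (((p3 | p6) <-> p6) ^ (p3 ^ p6))) = F <-> F = T
(p6 <-> ~((p6 -> (p3 <-> p6)) <-> (((p3 | p6) <-> p6) ^ (p3 ^ p6)))) <-> p3 = T <-> F = F
~(p6 & p3) & ((p6 <-> ~((p6 -> (p3 <-> p6)) <-> (((p3 | p6) <-> p6) ^ (p3 ^ p6)))) <-> p3) = T & F = F
((p6 -> p3) & (p3 ^ (p6 -> (p6 ^ p3)))) ^ (~(p6 & p3) & ((p6 <-> ~((p6 -> (p3 <-> p6)) <-> (((p3 | p6) <-> p6) ^ (p3 ^ p6)))) <-> p3)) = T ^ F = T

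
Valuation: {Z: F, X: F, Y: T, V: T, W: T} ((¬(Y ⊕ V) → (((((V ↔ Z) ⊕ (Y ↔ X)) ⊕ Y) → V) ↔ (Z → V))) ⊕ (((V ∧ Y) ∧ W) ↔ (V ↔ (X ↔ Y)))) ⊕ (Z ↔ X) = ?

Y ⊕ V = T ⊕ T = F
¬(Y ⊕ V) = ¬F = T
V ↔ Z = T ↔ F = F
Y ↔ X = T ↔ F = F
(V ↔ Z) ⊕ (Y ↔ X) = F ⊕ F = F
((V ↔ Z) ⊕ (Y ↔ X)) ⊕ Y = F ⊕ T = T
(((V ↔ Z) ⊕ (Y ↔ X)) ⊕ Y) → V = T → T = T
Z → V = F → T = T
((((V ↔ Z) ⊕ (Y ↔ X)) ⊕ Y) → V) ↔ (Z → V) = T ↔ T = T
¬(Y ⊕ V) → (((((V ↔ Z) ⊕ (Y ↔ X)) ⊕ Y) → V) ↔ (Z → V)) = T → T = T
V ∧ Y = T ∧ T = T
(V ∧ Y) ∧ W = T ∧ T = T
X ↔ Y = F ↔ T = F
V ↔ (X ↔ Y) = T ↔ F = F
((V ∧ Y) ∧ W) ↔ (V ↔ (X ↔ Y)) = T ↔ F = F
(¬(Y ⊕ V) → (((((V ↔ Z) ⊕ (Y ↔ X)) ⊕ Y) → V) ↔ (Z → V))) ⊕ (((V ∧ Y) ∧ W) ↔ (V ↔ (X ↔ Y))) = T ⊕ F = T
Z ↔ X = F ↔ F = T
((¬(Y ⊕ V) → (((((V ↔ Z) ⊕ (Y ↔ X)) ⊕ Y) → V) ↔ (Z → V))) ⊕ (((V ∧ Y) ∧ W) ↔ (V ↔ (X ↔ Y)))) ⊕ (Z ↔ X) = T ⊕ T = F

F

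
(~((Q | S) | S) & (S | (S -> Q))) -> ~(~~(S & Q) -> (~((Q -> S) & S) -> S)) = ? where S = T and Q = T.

T

Substituting S=T, Q=T:
Q | S = T | T = T
(Q | S) | S = T | T = T
~((Q | S) | S) = ~T = F
S -> Q = T -> T = T
S | (S -> Q) = T | T = T
~((Q | S) | S) & (S | (S -> Q)) = F & T = F
S & Q = T & T = T
~(S & Q) = ~T = F
~~(S & Q) = ~F = T
Q -> S = T -> T = T
(Q -> S) & S = T & T = T
~((Q -> S) & S) = ~T = F
~((Q -> S) & S) -> S = F -> T = T
~~(S & Q) -> (~((Q -> S) & S) -> S) = T -> T = T
~(~~(S & Q) -> (~((Q -> S) & S) -> S)) = ~T = F
(~((Q | S) | S) & (S | (S -> Q))) -> ~(~~(S & Q) -> (~((Q -> S) & S) -> S)) = F -> F = T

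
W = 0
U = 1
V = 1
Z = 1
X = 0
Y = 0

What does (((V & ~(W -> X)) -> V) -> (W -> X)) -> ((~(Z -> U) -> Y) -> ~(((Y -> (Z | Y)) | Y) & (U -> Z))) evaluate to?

W -> X = 0 -> 0 = 1
~(W -> X) = ~1 = 0
V & ~(W -> X) = 1 & 0 = 0
(V & ~(W -> X)) -> V = 0 -> 1 = 1
W -> X = 0 -> 0 = 1
((V & ~(W -> X)) -> V) -> (W -> X) = 1 -> 1 = 1
Z -> U = 1 -> 1 = 1
~(Z -> U) = ~1 = 0
~(Z -> U) -> Y = 0 -> 0 = 1
Z | Y = 1 | 0 = 1
Y -> (Z | Y) = 0 -> 1 = 1
(Y -> (Z | Y)) | Y = 1 | 0 = 1
U -> Z = 1 -> 1 = 1
((Y -> (Z | Y)) | Y) & (U -> Z) = 1 & 1 = 1
~(((Y -> (Z | Y)) | Y) & (U -> Z)) = ~1 = 0
(~(Z -> U) -> Y) -> ~(((Y -> (Z | Y)) | Y) & (U -> Z)) = 1 -> 0 = 0
(((V & ~(W -> X)) -> V) -> (W -> X)) -> ((~(Z -> U) -> Y) -> ~(((Y -> (Z | Y)) | Y) & (U -> Z))) = 1 -> 0 = 0

0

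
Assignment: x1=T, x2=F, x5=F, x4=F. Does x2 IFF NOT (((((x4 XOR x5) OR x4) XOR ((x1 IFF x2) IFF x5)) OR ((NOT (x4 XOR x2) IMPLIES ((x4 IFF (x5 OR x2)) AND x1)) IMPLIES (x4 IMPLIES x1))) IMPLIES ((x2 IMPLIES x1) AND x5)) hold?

x4 XOR x5 = F XOR F = F
(x4 XOR x5) OR x4 = F OR F = F
x1 IFF x2 = T IFF F = F
(x1 IFF x2) IFF x5 = F IFF F = T
((x4 XOR x5) OR x4) XOR ((x1 IFF x2) IFF x5) = F XOR T = T
x4 XOR x2 = F XOR F = F
NOT (x4 XOR x2) = NOT F = T
x5 OR x2 = F OR F = F
x4 IFF (x5 OR x2) = F IFF F = T
(x4 IFF (x5 OR x2)) AND x1 = T AND T = T
NOT (x4 XOR x2) IMPLIES ((x4 IFF (x5 OR x2)) AND x1) = T IMPLIES T = T
x4 IMPLIES x1 = F IMPLIES T = T
(NOT (x4 XOR x2) IMPLIES ((x4 IFF (x5 OR x2)) AND x1)) IMPLIES (x4 IMPLIES x1) = T IMPLIES T = T
(((x4 XOR x5) OR x4) XOR ((x1 IFF x2) IFF x5)) OR ((NOT (x4 XOR x2) IMPLIES ((x4 IFF (x5 OR x2)) AND x1)) IMPLIES (x4 IMPLIES x1)) = T OR T = T
x2 IMPLIES x1 = F IMPLIES T = T
(x2 IMPLIES x1) AND x5 = T AND F = F
((((x4 XOR x5) OR x4) XOR ((x1 IFF x2) IFF x5)) OR ((NOT (x4 XOR x2) IMPLIES ((x4 IFF (x5 OR x2)) AND x1)) IMPLIES (x4 IMPLIES x1))) IMPLIES ((x2 IMPLIES x1) AND x5) = T IMPLIES F = F
NOT (((((x4 XOR x5) OR x4) XOR ((x1 IFF x2) IFF x5)) OR ((NOT (x4 XOR x2) IMPLIES ((x4 IFF (x5 OR x2)) AND x1)) IMPLIES (x4 IMPLIES x1))) IMPLIES ((x2 IMPLIES x1) AND x5)) = NOT F = T
x2 IFF NOT (((((x4 XOR x5) OR x4) XOR ((x1 IFF x2) IFF x5)) OR ((NOT (x4 XOR x2) IMPLIES ((x4 IFF (x5 OR x2)) AND x1)) IMPLIES (x4 IMPLIES x1))) IMPLIES ((x2 IMPLIES x1) AND x5)) = F IFF T = F

F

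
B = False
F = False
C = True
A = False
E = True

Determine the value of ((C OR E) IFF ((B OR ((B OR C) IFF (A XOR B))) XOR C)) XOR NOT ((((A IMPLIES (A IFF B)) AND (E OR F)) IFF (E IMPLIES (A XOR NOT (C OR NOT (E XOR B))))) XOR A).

False

C OR E = True OR True = True
B OR C = False OR True = True
A XOR B = False XOR False = False
(B OR C) IFF (A XOR B) = True IFF False = False
B OR ((B OR C) IFF (A XOR B)) = False OR False = False
(B OR ((B OR C) IFF (A XOR B))) XOR C = False XOR True = True
(C OR E) IFF ((B OR ((B OR C) IFF (A XOR B))) XOR C) = True IFF True = True
A IFF B = False IFF False = True
A IMPLIES (A IFF B) = False IMPLIES True = True
E OR F = True OR False = True
(A IMPLIES (A IFF B)) AND (E OR F) = True AND True = True
E XOR B = True XOR False = True
NOT (E XOR B) = NOT True = False
C OR NOT (E XOR B) = True OR False = True
NOT (C OR NOT (E XOR B)) = NOT True = False
A XOR NOT (C OR NOT (E XOR B)) = False XOR False = False
E IMPLIES (A XOR NOT (C OR NOT (E XOR B))) = True IMPLIES False = False
((A IMPLIES (A IFF B)) AND (E OR F)) IFF (E IMPLIES (A XOR NOT (C OR NOT (E XOR B)))) = True IFF False = False
(((A IMPLIES (A IFF B)) AND (E OR F)) IFF (E IMPLIES (A XOR NOT (C OR NOT (E XOR B))))) XOR A = False XOR False = False
NOT ((((A IMPLIES (A IFF B)) AND (E OR F)) IFF (E IMPLIES (A XOR NOT (C OR NOT (E XOR B))))) XOR A) = NOT False = True
((C OR E) IFF ((B OR ((B OR C) IFF (A XOR B))) XOR C)) XOR NOT ((((A IMPLIES (A IFF B)) AND (E OR F)) IFF (E IMPLIES (A XOR NOT (C OR NOT (E XOR B))))) XOR A) = True XOR True = False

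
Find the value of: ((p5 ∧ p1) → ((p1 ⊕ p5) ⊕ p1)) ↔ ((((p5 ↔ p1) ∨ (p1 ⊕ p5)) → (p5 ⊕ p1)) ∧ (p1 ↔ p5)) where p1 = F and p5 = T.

p5 ∧ p1 = T ∧ F = F
p1 ⊕ p5 = F ⊕ T = T
(p1 ⊕ p5) ⊕ p1 = T ⊕ F = T
(p5 ∧ p1) → ((p1 ⊕ p5) ⊕ p1) = F → T = T
p5 ↔ p1 = T ↔ F = F
p1 ⊕ p5 = F ⊕ T = T
(p5 ↔ p1) ∨ (p1 ⊕ p5) = F ∨ T = T
p5 ⊕ p1 = T ⊕ F = T
((p5 ↔ p1) ∨ (p1 ⊕ p5)) → (p5 ⊕ p1) = T → T = T
p1 ↔ p5 = F ↔ T = F
(((p5 ↔ p1) ∨ (p1 ⊕ p5)) → (p5 ⊕ p1)) ∧ (p1 ↔ p5) = T ∧ F = F
((p5 ∧ p1) → ((p1 ⊕ p5) ⊕ p1)) ↔ ((((p5 ↔ p1) ∨ (p1 ⊕ p5)) → (p5 ⊕ p1)) ∧ (p1 ↔ p5)) = T ↔ F = F

F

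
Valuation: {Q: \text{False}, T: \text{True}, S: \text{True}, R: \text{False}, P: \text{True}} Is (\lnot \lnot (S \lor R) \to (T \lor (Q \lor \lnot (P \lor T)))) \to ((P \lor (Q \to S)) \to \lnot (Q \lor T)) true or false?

\text{False}

S \lor R = \text{True} \lor \text{False} = \text{True}
\lnot (S \lor R) = \lnot \text{True} = \text{False}
\lnot \lnot (S \lor R) = \lnot \text{False} = \text{True}
P \lor T = \text{True} \lor \text{True} = \text{True}
\lnot (P \lor T) = \lnot \text{True} = \text{False}
Q \lor \lnot (P \lor T) = \text{False} \lor \text{False} = \text{False}
T \lor (Q \lor \lnot (P \lor T)) = \text{True} \lor \text{False} = \text{True}
\lnot \lnot (S \lor R) \to (T \lor (Q \lor \lnot (P \lor T))) = \text{True} \to \text{True} = \text{True}
Q \to S = \text{False} \to \text{True} = \text{True}
P \lor (Q \to S) = \text{True} \lor \text{True} = \text{True}
Q \lor T = \text{False} \lor \text{True} = \text{True}
\lnot (Q \lor T) = \lnot \text{True} = \text{False}
(P \lor (Q \to S)) \to \lnot (Q \lor T) = \text{True} \to \text{False} = \text{False}
(\lnot \lnot (S \lor R) \to (T \lor (Q \lor \lnot (P \lor T)))) \to ((P \lor (Q \to S)) \to \lnot (Q \lor T)) = \text{True} \to \text{False} = \text{False}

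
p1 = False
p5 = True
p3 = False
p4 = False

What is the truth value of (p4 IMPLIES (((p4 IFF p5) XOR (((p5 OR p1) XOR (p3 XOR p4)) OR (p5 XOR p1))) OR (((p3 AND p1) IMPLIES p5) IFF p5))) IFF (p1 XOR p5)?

True

Substituting p1=False, p5=True, p3=False, p4=False:
p4 IFF p5 = False IFF True = False
p5 OR p1 = True OR False = True
p3 XOR p4 = False XOR False = False
(p5 OR p1) XOR (p3 XOR p4) = True XOR False = True
p5 XOR p1 = True XOR False = True
((p5 OR p1) XOR (p3 XOR p4)) OR (p5 XOR p1) = True OR True = True
(p4 IFF p5) XOR (((p5 OR p1) XOR (p3 XOR p4)) OR (p5 XOR p1)) = False XOR True = True
p3 AND p1 = False AND False = False
(p3 AND p1) IMPLIES p5 = False IMPLIES True = True
((p3 AND p1) IMPLIES p5) IFF p5 = True IFF True = True
((p4 IFF p5) XOR (((p5 OR p1) XOR (p3 XOR p4)) OR (p5 XOR p1))) OR (((p3 AND p1) IMPLIES p5) IFF p5) = True OR True = True
p4 IMPLIES (((p4 IFF p5) XOR (((p5 OR p1) XOR (p3 XOR p4)) OR (p5 XOR p1))) OR (((p3 AND p1) IMPLIES p5) IFF p5)) = False IMPLIES True = True
p1 XOR p5 = False XOR True = True
(p4 IMPLIES (((p4 IFF p5) XOR (((p5 OR p1) XOR (p3 XOR p4)) OR (p5 XOR p1))) OR (((p3 AND p1) IMPLIES p5) IFF p5))) IFF (p1 XOR p5) = True IFF True = True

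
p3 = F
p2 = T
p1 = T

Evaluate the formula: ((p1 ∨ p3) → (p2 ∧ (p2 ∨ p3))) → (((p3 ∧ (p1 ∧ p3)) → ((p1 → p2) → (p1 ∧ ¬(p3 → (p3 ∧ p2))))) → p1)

p1 ∨ p3 = T ∨ F = T
p2 ∨ p3 = T ∨ F = T
p2 ∧ (p2 ∨ p3) = T ∧ T = T
(p1 ∨ p3) → (p2 ∧ (p2 ∨ p3)) = T → T = T
p1 ∧ p3 = T ∧ F = F
p3 ∧ (p1 ∧ p3) = F ∧ F = F
p1 → p2 = T → T = T
p3 ∧ p2 = F ∧ T = F
p3 → (p3 ∧ p2) = F → F = T
¬(p3 → (p3 ∧ p2)) = ¬T = F
p1 ∧ ¬(p3 → (p3 ∧ p2)) = T ∧ F = F
(p1 → p2) → (p1 ∧ ¬(p3 → (p3 ∧ p2))) = T → F = F
(p3 ∧ (p1 ∧ p3)) → ((p1 → p2) → (p1 ∧ ¬(p3 → (p3 ∧ p2)))) = F → F = T
((p3 ∧ (p1 ∧ p3)) → ((p1 → p2) → (p1 ∧ ¬(p3 → (p3 ∧ p2))))) → p1 = T → T = T
((p1 ∨ p3) → (p2 ∧ (p2 ∨ p3))) → (((p3 ∧ (p1 ∧ p3)) → ((p1 → p2) → (p1 ∧ ¬(p3 → (p3 ∧ p2))))) → p1) = T → T = T

T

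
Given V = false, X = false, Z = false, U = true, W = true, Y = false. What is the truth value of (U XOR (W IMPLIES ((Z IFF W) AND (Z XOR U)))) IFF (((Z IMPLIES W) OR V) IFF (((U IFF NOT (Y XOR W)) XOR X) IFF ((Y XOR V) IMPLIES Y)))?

false

Z IFF W = false IFF true = false
Z XOR U = false XOR true = true
(Z IFF W) AND (Z XOR U) = false AND true = false
W IMPLIES ((Z IFF W) AND (Z XOR U)) = true IMPLIES false = false
U XOR (W IMPLIES ((Z IFF W) AND (Z XOR U))) = true XOR false = true
Z IMPLIES W = false IMPLIES true = true
(Z IMPLIES W) OR V = true OR false = true
Y XOR W = false XOR true = true
NOT (Y XOR W) = NOT true = false
U IFF NOT (Y XOR W) = true IFF false = false
(U IFF NOT (Y XOR W)) XOR X = false XOR false = false
Y XOR V = false XOR false = false
(Y XOR V) IMPLIES Y = false IMPLIES false = true
((U IFF NOT (Y XOR W)) XOR X) IFF ((Y XOR V) IMPLIES Y) = false IFF true = false
((Z IMPLIES W) OR V) IFF (((U IFF NOT (Y XOR W)) XOR X) IFF ((Y XOR V) IMPLIES Y)) = true IFF false = false
(U XOR (W IMPLIES ((Z IFF W) AND (Z XOR U)))) IFF (((Z IMPLIES W) OR V) IFF (((U IFF NOT (Y XOR W)) XOR X) IFF ((Y XOR V) IMPLIES Y))) = true IFF false = false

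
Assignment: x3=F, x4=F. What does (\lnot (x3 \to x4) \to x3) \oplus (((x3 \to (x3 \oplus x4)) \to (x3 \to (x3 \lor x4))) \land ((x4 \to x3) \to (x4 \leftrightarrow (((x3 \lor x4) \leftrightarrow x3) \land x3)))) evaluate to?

Substituting x3=F, x4=F:
x3 \to x4 = F \to F = T
\lnot (x3 \to x4) = \lnot T = F
\lnot (x3 \to x4) \to x3 = F \to F = T
x3 \oplus x4 = F \oplus F = F
x3 \to (x3 \oplus x4) = F \to F = T
x3 \lor x4 = F \lor F = F
x3 \to (x3 \lor x4) = F \to F = T
(x3 \to (x3 \oplus x4)) \to (x3 \to (x3 \lor x4)) = T \to T = T
x4 \to x3 = F \to F = T
x3 \lor x4 = F \lor F = F
(x3 \lor x4) \leftrightarrow x3 = F \leftrightarrow F = T
((x3 \lor x4) \leftrightarrow x3) \land x3 = T \land F = F
x4 \leftrightarrow (((x3 \lor x4) \leftrightarrow x3) \land x3) = F \leftrightarrow F = T
(x4 \to x3) \to (x4 \leftrightarrow (((x3 \lor x4) \leftrightarrow x3) \land x3)) = T \to T = T
((x3 \to (x3 \oplus x4)) \to (x3 \to (x3 \lor x4))) \land ((x4 \to x3) \to (x4 \leftrightarrow (((x3 \lor x4) \leftrightarrow x3) \land x3))) = T \land T = T
(\lnot (x3 \to x4) \to x3) \oplus (((x3 \to (x3 \oplus x4)) \to (x3 \to (x3 \lor x4))) \land ((x4 \to x3) \to (x4 \leftrightarrow (((x3 \lor x4) \leftrightarrow x3) \land x3)))) = T \oplus T = F

F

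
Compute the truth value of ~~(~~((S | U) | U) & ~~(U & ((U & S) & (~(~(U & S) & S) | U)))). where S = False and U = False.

S | U = False | False = False
(S | U) | U = False | False = False
~((S | U) | U) = ~False = True
~~((S | U) | U) = ~True = False
U & S = False & False = False
U & S = False & False = False
~(U & S) = ~False = True
~(U & S) & S = True & False = False
~(~(U & S) & S) = ~False = True
~(~(U & S) & S) | U = True | False = True
(U & S) & (~(~(U & S) & S) | U) = False & True = False
U & ((U & S) & (~(~(U & S) & S) | U)) = False & False = False
~(U & ((U & S) & (~(~(U & S) & S) | U))) = ~False = True
~~(U & ((U & S) & (~(~(U & S) & S) | U))) = ~True = False
~~((S | U) | U) & ~~(U & ((U & S) & (~(~(U & S) & S) | U))) = False & False = False
~(~~((S | U) | U) & ~~(U & ((U & S) & (~(~(U & S) & S) | U)))) = ~False = True
~~(~~((S | U) | U) & ~~(U & ((U & S) & (~(~(U & S) & S) | U)))) = ~True = False

False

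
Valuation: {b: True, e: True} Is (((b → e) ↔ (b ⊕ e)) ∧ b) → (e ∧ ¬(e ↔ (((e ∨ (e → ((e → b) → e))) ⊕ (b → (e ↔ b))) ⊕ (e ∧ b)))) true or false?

True

Substituting b=True, e=True:
b → e = True → True = True
b ⊕ e = True ⊕ True = False
(b → e) ↔ (b ⊕ e) = True ↔ False = False
((b → e) ↔ (b ⊕ e)) ∧ b = False ∧ True = False
e → b = True → True = True
(e → b) → e = True → True = True
e → ((e → b) → e) = True → True = True
e ∨ (e → ((e → b) → e)) = True ∨ True = True
e ↔ b = True ↔ True = True
b → (e ↔ b) = True → True = True
(e ∨ (e → ((e → b) → e))) ⊕ (b → (e ↔ b)) = True ⊕ True = False
e ∧ b = True ∧ True = True
((e ∨ (e → ((e → b) → e))) ⊕ (b → (e ↔ b))) ⊕ (e ∧ b) = False ⊕ True = True
e ↔ (((e ∨ (e → ((e → b) → e))) ⊕ (b → (e ↔ b))) ⊕ (e ∧ b)) = True ↔ True = True
¬(e ↔ (((e ∨ (e → ((e → b) → e))) ⊕ (b → (e ↔ b))) ⊕ (e ∧ b))) = ¬True = False
e ∧ ¬(e ↔ (((e ∨ (e → ((e → b) → e))) ⊕ (b → (e ↔ b))) ⊕ (e ∧ b))) = True ∧ False = False
(((b → e) ↔ (b ⊕ e)) ∧ b) → (e ∧ ¬(e ↔ (((e ∨ (e → ((e → b) → e))) ⊕ (b → (e ↔ b))) ⊕ (e ∧ b)))) = False → False = True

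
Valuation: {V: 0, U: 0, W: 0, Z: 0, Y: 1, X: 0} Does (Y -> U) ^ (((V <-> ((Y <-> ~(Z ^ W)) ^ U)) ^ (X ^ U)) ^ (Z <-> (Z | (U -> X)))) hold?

Y -> U = 1 -> 0 = 0
Z ^ W = 0 ^ 0 = 0
~(Z ^ W) = ~0 = 1
Y <-> ~(Z ^ W) = 1 <-> 1 = 1
(Y <-> ~(Z ^ W)) ^ U = 1 ^ 0 = 1
V <-> ((Y <-> ~(Z ^ W)) ^ U) = 0 <-> 1 = 0
X ^ U = 0 ^ 0 = 0
(V <-> ((Y <-> ~(Z ^ W)) ^ U)) ^ (X ^ U) = 0 ^ 0 = 0
U -> X = 0 -> 0 = 1
Z | (U -> X) = 0 | 1 = 1
Z <-> (Z | (U -> X)) = 0 <-> 1 = 0
((V <-> ((Y <-> ~(Z ^ W)) ^ U)) ^ (X ^ U)) ^ (Z <-> (Z | (U -> X))) = 0 ^ 0 = 0
(Y -> U) ^ (((V <-> ((Y <-> ~(Z ^ W)) ^ U)) ^ (X ^ U)) ^ (Z <-> (Z | (U -> X)))) = 0 ^ 0 = 0

0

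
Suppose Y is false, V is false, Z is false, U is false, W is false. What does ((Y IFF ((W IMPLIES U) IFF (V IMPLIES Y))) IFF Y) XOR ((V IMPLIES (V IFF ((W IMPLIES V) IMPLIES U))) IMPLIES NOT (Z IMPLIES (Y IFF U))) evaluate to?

true

W IMPLIES U = false IMPLIES false = true
V IMPLIES Y = false IMPLIES false = true
(W IMPLIES U) IFF (V IMPLIES Y) = true IFF true = true
Y IFF ((W IMPLIES U) IFF (V IMPLIES Y)) = false IFF true = false
(Y IFF ((W IMPLIES U) IFF (V IMPLIES Y))) IFF Y = false IFF false = true
W IMPLIES V = false IMPLIES false = true
(W IMPLIES V) IMPLIES U = true IMPLIES false = false
V IFF ((W IMPLIES V) IMPLIES U) = false IFF false = true
V IMPLIES (V IFF ((W IMPLIES V) IMPLIES U)) = false IMPLIES true = true
Y IFF U = false IFF false = true
Z IMPLIES (Y IFF U) = false IMPLIES true = true
NOT (Z IMPLIES (Y IFF U)) = NOT true = false
(V IMPLIES (V IFF ((W IMPLIES V) IMPLIES U))) IMPLIES NOT (Z IMPLIES (Y IFF U)) = true IMPLIES false = false
((Y IFF ((W IMPLIES U) IFF (V IMPLIES Y))) IFF Y) XOR ((V IMPLIES (V IFF ((W IMPLIES V) IMPLIES U))) IMPLIES NOT (Z IMPLIES (Y IFF U))) = true XOR false = true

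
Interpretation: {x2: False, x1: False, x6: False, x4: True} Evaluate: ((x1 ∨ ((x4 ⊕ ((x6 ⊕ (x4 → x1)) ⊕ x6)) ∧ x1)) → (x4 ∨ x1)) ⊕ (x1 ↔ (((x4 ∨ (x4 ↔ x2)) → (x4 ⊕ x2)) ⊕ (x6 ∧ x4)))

True

x4 → x1 = True → False = False
x6 ⊕ (x4 → x1) = False ⊕ False = False
(x6 ⊕ (x4 → x1)) ⊕ x6 = False ⊕ False = False
x4 ⊕ ((x6 ⊕ (x4 → x1)) ⊕ x6) = True ⊕ False = True
(x4 ⊕ ((x6 ⊕ (x4 → x1)) ⊕ x6)) ∧ x1 = True ∧ False = False
x1 ∨ ((x4 ⊕ ((x6 ⊕ (x4 → x1)) ⊕ x6)) ∧ x1) = False ∨ False = False
x4 ∨ x1 = True ∨ False = True
(x1 ∨ ((x4 ⊕ ((x6 ⊕ (x4 → x1)) ⊕ x6)) ∧ x1)) → (x4 ∨ x1) = False → True = True
x4 ↔ x2 = True ↔ False = False
x4 ∨ (x4 ↔ x2) = True ∨ False = True
x4 ⊕ x2 = True ⊕ False = True
(x4 ∨ (x4 ↔ x2)) → (x4 ⊕ x2) = True → True = True
x6 ∧ x4 = False ∧ True = False
((x4 ∨ (x4 ↔ x2)) → (x4 ⊕ x2)) ⊕ (x6 ∧ x4) = True ⊕ False = True
x1 ↔ (((x4 ∨ (x4 ↔ x2)) → (x4 ⊕ x2)) ⊕ (x6 ∧ x4)) = False ↔ True = False
((x1 ∨ ((x4 ⊕ ((x6 ⊕ (x4 → x1)) ⊕ x6)) ∧ x1)) → (x4 ∨ x1)) ⊕ (x1 ↔ (((x4 ∨ (x4 ↔ x2)) → (x4 ⊕ x2)) ⊕ (x6 ∧ x4))) = True ⊕ False = True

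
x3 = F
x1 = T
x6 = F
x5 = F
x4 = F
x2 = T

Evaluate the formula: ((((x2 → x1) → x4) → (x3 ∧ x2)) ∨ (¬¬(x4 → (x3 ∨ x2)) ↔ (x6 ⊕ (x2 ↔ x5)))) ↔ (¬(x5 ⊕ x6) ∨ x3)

Substituting x3=F, x1=T, x6=F, x5=F, x4=F, x2=T:
x2 → x1 = T → T = T
(x2 → x1) → x4 = T → F = F
x3 ∧ x2 = F ∧ T = F
((x2 → x1) → x4) → (x3 ∧ x2) = F → F = T
x3 ∨ x2 = F ∨ T = T
x4 → (x3 ∨ x2) = F → T = T
¬(x4 → (x3 ∨ x2)) = ¬T = F
¬¬(x4 → (x3 ∨ x2)) = ¬F = T
x2 ↔ x5 = T ↔ F = F
x6 ⊕ (x2 ↔ x5) = F ⊕ F = F
¬¬(x4 → (x3 ∨ x2)) ↔ (x6 ⊕ (x2 ↔ x5)) = T ↔ F = F
(((x2 → x1) → x4) → (x3 ∧ x2)) ∨ (¬¬(x4 → (x3 ∨ x2)) ↔ (x6 ⊕ (x2 ↔ x5))) = T ∨ F = T
x5 ⊕ x6 = F ⊕ F = F
¬(x5 ⊕ x6) = ¬F = T
¬(x5 ⊕ x6) ∨ x3 = T ∨ F = T
((((x2 → x1) → x4) → (x3 ∧ x2)) ∨ (¬¬(x4 → (x3 ∨ x2)) ↔ (x6 ⊕ (x2 ↔ x5)))) ↔ (¬(x5 ⊕ x6) ∨ x3) = T ↔ T = T

T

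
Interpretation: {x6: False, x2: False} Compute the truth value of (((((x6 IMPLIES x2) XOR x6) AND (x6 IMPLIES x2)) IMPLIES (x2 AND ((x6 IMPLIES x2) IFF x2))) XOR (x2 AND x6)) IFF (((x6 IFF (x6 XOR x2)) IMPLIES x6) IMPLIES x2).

False

x6 IMPLIES x2 = False IMPLIES False = True
(x6 IMPLIES x2) XOR x6 = True XOR False = True
x6 IMPLIES x2 = False IMPLIES False = True
((x6 IMPLIES x2) XOR x6) AND (x6 IMPLIES x2) = True AND True = True
x6 IMPLIES x2 = False IMPLIES False = True
(x6 IMPLIES x2) IFF x2 = True IFF False = False
x2 AND ((x6 IMPLIES x2) IFF x2) = False AND False = False
(((x6 IMPLIES x2) XOR x6) AND (x6 IMPLIES x2)) IMPLIES (x2 AND ((x6 IMPLIES x2) IFF x2)) = True IMPLIES False = False
x2 AND x6 = False AND False = False
((((x6 IMPLIES x2) XOR x6) AND (x6 IMPLIES x2)) IMPLIES (x2 AND ((x6 IMPLIES x2) IFF x2))) XOR (x2 AND x6) = False XOR False = False
x6 XOR x2 = False XOR False = False
x6 IFF (x6 XOR x2) = False IFF False = True
(x6 IFF (x6 XOR x2)) IMPLIES x6 = True IMPLIES False = False
((x6 IFF (x6 XOR x2)) IMPLIES x6) IMPLIES x2 = False IMPLIES False = True
(((((x6 IMPLIES x2) XOR x6) AND (x6 IMPLIES x2)) IMPLIES (x2 AND ((x6 IMPLIES x2) IFF x2))) XOR (x2 AND x6)) IFF (((x6 IFF (x6 XOR x2)) IMPLIES x6) IMPLIES x2) = False IFF True = False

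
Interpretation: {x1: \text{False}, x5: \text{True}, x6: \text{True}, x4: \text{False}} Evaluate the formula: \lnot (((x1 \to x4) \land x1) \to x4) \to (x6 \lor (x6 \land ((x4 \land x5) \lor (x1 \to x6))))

Substituting x1=\text{False}, x5=\text{True}, x6=\text{True}, x4=\text{False}:
x1 \to x4 = \text{False} \to \text{False} = \text{True}
(x1 \to x4) \land x1 = \text{True} \land \text{False} = \text{False}
((x1 \to x4) \land x1) \to x4 = \text{False} \to \text{False} = \text{True}
\lnot (((x1 \to x4) \land x1) \to x4) = \lnot \text{True} = \text{False}
x4 \land x5 = \text{False} \land \text{True} = \text{False}
x1 \to x6 = \text{False} \to \text{True} = \text{True}
(x4 \land x5) \lor (x1 \to x6) = \text{False} \lor \text{True} = \text{True}
x6 \land ((x4 \land x5) \lor (x1 \to x6)) = \text{True} \land \text{True} = \text{True}
x6 \lor (x6 \land ((x4 \land x5) \lor (x1 \to x6))) = \text{True} \lor \text{True} = \text{True}
\lnot (((x1 \to x4) \land x1) \to x4) \to (x6 \lor (x6 \land ((x4 \land x5) \lor (x1 \to x6)))) = \text{False} \to \text{True} = \text{True}

\text{True}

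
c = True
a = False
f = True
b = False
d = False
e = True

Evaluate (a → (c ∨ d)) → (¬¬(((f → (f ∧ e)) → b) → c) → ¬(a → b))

False

c ∨ d = True ∨ False = True
a → (c ∨ d) = False → True = True
f ∧ e = True ∧ True = True
f → (f ∧ e) = True → True = True
(f → (f ∧ e)) → b = True → False = False
((f → (f ∧ e)) → b) → c = False → True = True
¬(((f → (f ∧ e)) → b) → c) = ¬True = False
¬¬(((f → (f ∧ e)) → b) → c) = ¬False = True
a → b = False → False = True
¬(a → b) = ¬True = False
¬¬(((f → (f ∧ e)) → b) → c) → ¬(a → b) = True → False = False
(a → (c ∨ d)) → (¬¬(((f → (f ∧ e)) → b) → c) → ¬(a → b)) = True → False = False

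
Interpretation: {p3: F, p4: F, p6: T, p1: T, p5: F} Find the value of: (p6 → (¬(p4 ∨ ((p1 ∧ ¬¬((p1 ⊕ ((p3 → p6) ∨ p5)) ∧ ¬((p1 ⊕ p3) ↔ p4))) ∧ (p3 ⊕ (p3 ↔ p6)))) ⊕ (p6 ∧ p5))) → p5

p3 → p6 = F → T = T
(p3 → p6) ∨ p5 = T ∨ F = T
p1 ⊕ ((p3 → p6) ∨ p5) = T ⊕ T = F
p1 ⊕ p3 = T ⊕ F = T
(p1 ⊕ p3) ↔ p4 = T ↔ F = F
¬((p1 ⊕ p3) ↔ p4) = ¬F = T
(p1 ⊕ ((p3 → p6) ∨ p5)) ∧ ¬((p1 ⊕ p3) ↔ p4) = F ∧ T = F
¬((p1 ⊕ ((p3 → p6) ∨ p5)) ∧ ¬((p1 ⊕ p3) ↔ p4)) = ¬F = T
¬¬((p1 ⊕ ((p3 → p6) ∨ p5)) ∧ ¬((p1 ⊕ p3) ↔ p4)) = ¬T = F
p1 ∧ ¬¬((p1 ⊕ ((p3 → p6) ∨ p5)) ∧ ¬((p1 ⊕ p3) ↔ p4)) = T ∧ F = F
p3 ↔ p6 = F ↔ T = F
p3 ⊕ (p3 ↔ p6) = F ⊕ F = F
(p1 ∧ ¬¬((p1 ⊕ ((p3 → p6) ∨ p5)) ∧ ¬((p1 ⊕ p3) ↔ p4))) ∧ (p3 ⊕ (p3 ↔ p6)) = F ∧ F = F
p4 ∨ ((p1 ∧ ¬¬((p1 ⊕ ((p3 → p6) ∨ p5)) ∧ ¬((p1 ⊕ p3) ↔ p4))) ∧ (p3 ⊕ (p3 ↔ p6))) = F ∨ F = F
¬(p4 ∨ ((p1 ∧ ¬¬((p1 ⊕ ((p3 → p6) ∨ p5)) ∧ ¬((p1 ⊕ p3) ↔ p4))) ∧ (p3 ⊕ (p3 ↔ p6)))) = ¬F = T
p6 ∧ p5 = T ∧ F = F
¬(p4 ∨ ((p1 ∧ ¬¬((p1 ⊕ ((p3 → p6) ∨ p5)) ∧ ¬((p1 ⊕ p3) ↔ p4))) ∧ (p3 ⊕ (p3 ↔ p6)))) ⊕ (p6 ∧ p5) = T ⊕ F = T
p6 → (¬(p4 ∨ ((p1 ∧ ¬¬((p1 ⊕ ((p3 → p6) ∨ p5)) ∧ ¬((p1 ⊕ p3) ↔ p4))) ∧ (p3 ⊕ (p3 ↔ p6)))) ⊕ (p6 ∧ p5)) = T → T = T
(p6 → (¬(p4 ∨ ((p1 ∧ ¬¬((p1 ⊕ ((p3 → p6) ∨ p5)) ∧ ¬((p1 ⊕ p3) ↔ p4))) ∧ (p3 ⊕ (p3 ↔ p6)))) ⊕ (p6 ∧ p5))) → p5 = T → F = F

F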